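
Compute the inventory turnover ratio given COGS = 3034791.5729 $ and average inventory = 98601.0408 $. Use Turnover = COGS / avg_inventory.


Turnover = 3034791.5729 / 98601.0408 = 30.7785

30.7785


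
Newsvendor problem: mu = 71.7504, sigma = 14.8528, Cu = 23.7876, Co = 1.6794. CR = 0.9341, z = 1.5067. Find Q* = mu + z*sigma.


CR = Cu/(Cu+Co) = 23.7876/(23.7876+1.6794) = 0.9341
z = 1.5067
Q* = 71.7504 + 1.5067 * 14.8528 = 94.1291

94.1291 units


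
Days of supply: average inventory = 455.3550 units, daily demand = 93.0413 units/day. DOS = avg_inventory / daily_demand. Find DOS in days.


DOS = 455.3550 / 93.0413 = 4.8941

4.8941 days


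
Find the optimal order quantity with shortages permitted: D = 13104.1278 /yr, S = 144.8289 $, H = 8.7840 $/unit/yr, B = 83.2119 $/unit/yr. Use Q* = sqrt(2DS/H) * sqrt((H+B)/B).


sqrt(2DS/H) = 657.3558
sqrt((H+B)/B) = 1.0515
Q* = 657.3558 * 1.0515 = 691.1814

691.1814 units


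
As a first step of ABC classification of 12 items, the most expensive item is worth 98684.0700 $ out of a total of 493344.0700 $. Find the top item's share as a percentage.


Top item = 98684.0700
Total = 493344.0700
Percentage = 98684.0700 / 493344.0700 * 100 = 20.0031

20.0031%


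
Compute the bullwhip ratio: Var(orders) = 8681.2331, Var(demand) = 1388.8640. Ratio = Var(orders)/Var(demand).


BW = 8681.2331 / 1388.8640 = 6.2506

6.2506


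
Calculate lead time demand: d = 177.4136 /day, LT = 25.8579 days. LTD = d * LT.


LTD = 177.4136 * 25.8579 = 4587.5431

4587.5431 units


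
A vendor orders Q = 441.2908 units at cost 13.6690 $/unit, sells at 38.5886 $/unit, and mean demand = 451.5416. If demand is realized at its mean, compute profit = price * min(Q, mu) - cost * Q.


Sales at mu = min(441.2908, 451.5416) = 441.2908
Revenue = 38.5886 * 441.2908 = 17028.7942
Total cost = 13.6690 * 441.2908 = 6032.0039
Profit = 17028.7942 - 6032.0039 = 10996.7902

10996.7902 $


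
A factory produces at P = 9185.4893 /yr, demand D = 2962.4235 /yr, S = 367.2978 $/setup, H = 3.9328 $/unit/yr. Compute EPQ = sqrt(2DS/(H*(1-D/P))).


1 - D/P = 1 - 0.3225 = 0.6775
H*(1-D/P) = 2.6644
2DS = 2176183.2684
EPQ = sqrt(816754.4479) = 903.7447

903.7447 units


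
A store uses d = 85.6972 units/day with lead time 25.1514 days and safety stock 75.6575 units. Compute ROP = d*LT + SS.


d*LT = 85.6972 * 25.1514 = 2155.4046
ROP = 2155.4046 + 75.6575 = 2231.0621

2231.0621 units


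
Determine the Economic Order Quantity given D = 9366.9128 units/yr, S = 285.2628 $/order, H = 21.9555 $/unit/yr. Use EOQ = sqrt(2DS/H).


2*D*S = 2 * 9366.9128 * 285.2628 = 5344063.5454
2*D*S/H = 243404.3199
EOQ = sqrt(243404.3199) = 493.3602

493.3602 units


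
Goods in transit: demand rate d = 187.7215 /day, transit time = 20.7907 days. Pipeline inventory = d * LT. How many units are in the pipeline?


Pipeline = 187.7215 * 20.7907 = 3902.8614

3902.8614 units


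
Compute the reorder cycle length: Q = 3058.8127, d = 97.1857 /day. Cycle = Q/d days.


Cycle = 3058.8127 / 97.1857 = 31.4739

31.4739 days


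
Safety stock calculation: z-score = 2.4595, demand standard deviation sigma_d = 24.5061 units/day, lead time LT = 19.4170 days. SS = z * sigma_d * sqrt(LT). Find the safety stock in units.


sqrt(LT) = sqrt(19.4170) = 4.4065
SS = 2.4595 * 24.5061 * 4.4065 = 265.5902

265.5902 units


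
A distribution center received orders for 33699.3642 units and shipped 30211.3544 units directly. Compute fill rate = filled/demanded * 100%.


FR = 30211.3544 / 33699.3642 * 100 = 89.6496

89.6496%


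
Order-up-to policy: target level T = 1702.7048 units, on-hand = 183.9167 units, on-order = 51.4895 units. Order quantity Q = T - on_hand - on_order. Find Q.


Inventory position = OH + OO = 183.9167 + 51.4895 = 235.4062
Q = 1702.7048 - 235.4062 = 1467.2986

1467.2986 units


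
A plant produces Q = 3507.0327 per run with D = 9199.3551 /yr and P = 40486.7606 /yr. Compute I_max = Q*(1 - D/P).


D/P = 0.2272
1 - D/P = 0.7728
I_max = 3507.0327 * 0.7728 = 2710.1688

2710.1688 units


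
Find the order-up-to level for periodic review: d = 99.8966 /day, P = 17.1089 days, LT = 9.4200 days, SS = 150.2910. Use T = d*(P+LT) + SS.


P + LT = 26.5289
d*(P+LT) = 99.8966 * 26.5289 = 2650.1469
T = 2650.1469 + 150.2910 = 2800.4379

2800.4379 units


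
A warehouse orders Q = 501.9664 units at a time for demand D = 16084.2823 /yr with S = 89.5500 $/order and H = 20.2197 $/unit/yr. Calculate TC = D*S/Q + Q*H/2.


Ordering cost = D*S/Q = 2869.4101
Holding cost = Q*H/2 = 5074.8050
TC = 2869.4101 + 5074.8050 = 7944.2152

7944.2152 $/yr


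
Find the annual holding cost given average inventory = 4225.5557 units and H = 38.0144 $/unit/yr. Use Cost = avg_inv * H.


Cost = 4225.5557 * 38.0144 = 160631.9646

160631.9646 $/yr


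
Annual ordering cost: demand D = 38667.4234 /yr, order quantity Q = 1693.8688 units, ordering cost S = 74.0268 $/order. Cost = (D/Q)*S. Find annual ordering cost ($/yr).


Number of orders = D/Q = 22.8279
Cost = 22.8279 * 74.0268 = 1689.8745

1689.8745 $/yr


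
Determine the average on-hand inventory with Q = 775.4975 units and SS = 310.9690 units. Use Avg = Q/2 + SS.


Q/2 = 387.7487
Avg = 387.7487 + 310.9690 = 698.7178

698.7178 units


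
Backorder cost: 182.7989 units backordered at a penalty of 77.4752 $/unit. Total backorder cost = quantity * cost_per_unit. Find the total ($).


Total = 182.7989 * 77.4752 = 14162.3813

14162.3813 $


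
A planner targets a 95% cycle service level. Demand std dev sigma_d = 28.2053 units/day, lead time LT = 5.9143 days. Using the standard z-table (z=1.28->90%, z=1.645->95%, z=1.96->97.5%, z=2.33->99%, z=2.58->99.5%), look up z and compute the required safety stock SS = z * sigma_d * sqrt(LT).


From the table, SL = 95% corresponds to z = 1.645
sqrt(LT) = sqrt(5.9143) = 2.4319
SS = 1.645 * 28.2053 * 2.4319 = 112.8362

112.8362 units


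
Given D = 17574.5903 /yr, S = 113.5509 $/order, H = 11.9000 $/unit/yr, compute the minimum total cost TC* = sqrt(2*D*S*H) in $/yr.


2*D*S*H = 47495530.9876
TC* = sqrt(47495530.9876) = 6891.7002

6891.7002 $/yr


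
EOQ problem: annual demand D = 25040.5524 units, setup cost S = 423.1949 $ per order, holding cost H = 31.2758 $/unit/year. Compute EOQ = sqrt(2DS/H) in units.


2*D*S = 2 * 25040.5524 * 423.1949 = 21194068.1377
2*D*S/H = 677650.7120
EOQ = sqrt(677650.7120) = 823.1954

823.1954 units


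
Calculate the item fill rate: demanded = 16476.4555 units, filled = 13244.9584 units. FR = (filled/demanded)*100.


FR = 13244.9584 / 16476.4555 * 100 = 80.3872

80.3872%


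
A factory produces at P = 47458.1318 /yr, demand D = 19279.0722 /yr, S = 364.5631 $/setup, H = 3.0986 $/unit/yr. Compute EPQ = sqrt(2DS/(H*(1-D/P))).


1 - D/P = 1 - 0.4062 = 0.5938
H*(1-D/P) = 1.8398
2DS = 14056876.6527
EPQ = sqrt(7640248.0717) = 2764.0999

2764.0999 units


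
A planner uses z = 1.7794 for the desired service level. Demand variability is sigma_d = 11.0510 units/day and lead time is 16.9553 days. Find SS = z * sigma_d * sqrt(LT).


sqrt(LT) = sqrt(16.9553) = 4.1177
SS = 1.7794 * 11.0510 * 4.1177 = 80.9707

80.9707 units


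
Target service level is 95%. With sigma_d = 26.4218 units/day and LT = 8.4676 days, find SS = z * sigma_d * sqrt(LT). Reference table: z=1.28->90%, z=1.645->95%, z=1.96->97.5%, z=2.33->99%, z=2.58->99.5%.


From the table, SL = 95% corresponds to z = 1.645
sqrt(LT) = sqrt(8.4676) = 2.9099
SS = 1.645 * 26.4218 * 2.9099 = 126.4761

126.4761 units


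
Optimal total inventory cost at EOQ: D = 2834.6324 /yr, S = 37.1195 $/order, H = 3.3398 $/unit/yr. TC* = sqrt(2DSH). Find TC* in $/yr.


2*D*S*H = 702828.4296
TC* = sqrt(702828.4296) = 838.3486

838.3486 $/yr


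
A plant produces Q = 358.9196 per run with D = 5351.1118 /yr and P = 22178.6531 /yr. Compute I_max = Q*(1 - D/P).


D/P = 0.2413
1 - D/P = 0.7587
I_max = 358.9196 * 0.7587 = 272.3220

272.3220 units


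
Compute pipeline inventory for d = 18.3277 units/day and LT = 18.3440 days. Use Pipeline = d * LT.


Pipeline = 18.3277 * 18.3440 = 336.2033

336.2033 units


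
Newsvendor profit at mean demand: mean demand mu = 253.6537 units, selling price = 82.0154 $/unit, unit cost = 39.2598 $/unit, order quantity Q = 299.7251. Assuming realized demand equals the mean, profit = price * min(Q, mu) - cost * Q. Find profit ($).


Sales at mu = min(299.7251, 253.6537) = 253.6537
Revenue = 82.0154 * 253.6537 = 20803.5097
Total cost = 39.2598 * 299.7251 = 11767.1475
Profit = 20803.5097 - 11767.1475 = 9036.3622

9036.3622 $


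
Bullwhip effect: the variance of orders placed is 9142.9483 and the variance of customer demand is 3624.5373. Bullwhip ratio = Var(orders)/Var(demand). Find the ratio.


BW = 9142.9483 / 3624.5373 = 2.5225

2.5225


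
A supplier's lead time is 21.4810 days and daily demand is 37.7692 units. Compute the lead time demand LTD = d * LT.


LTD = 37.7692 * 21.4810 = 811.3202

811.3202 units


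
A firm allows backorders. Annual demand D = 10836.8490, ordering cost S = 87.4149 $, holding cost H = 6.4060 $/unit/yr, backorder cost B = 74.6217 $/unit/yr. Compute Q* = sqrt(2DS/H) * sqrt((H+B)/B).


sqrt(2DS/H) = 543.8333
sqrt((H+B)/B) = 1.0420
Q* = 543.8333 * 1.0420 = 566.6958

566.6958 units


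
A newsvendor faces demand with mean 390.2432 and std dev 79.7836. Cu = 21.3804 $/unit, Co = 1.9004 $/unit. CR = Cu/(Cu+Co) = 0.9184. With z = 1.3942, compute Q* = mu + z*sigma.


CR = Cu/(Cu+Co) = 21.3804/(21.3804+1.9004) = 0.9184
z = 1.3942
Q* = 390.2432 + 1.3942 * 79.7836 = 501.4775

501.4775 units


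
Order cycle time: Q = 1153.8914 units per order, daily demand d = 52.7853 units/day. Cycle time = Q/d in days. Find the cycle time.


Cycle = 1153.8914 / 52.7853 = 21.8601

21.8601 days


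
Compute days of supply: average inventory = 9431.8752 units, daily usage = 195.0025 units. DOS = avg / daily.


DOS = 9431.8752 / 195.0025 = 48.3680

48.3680 days


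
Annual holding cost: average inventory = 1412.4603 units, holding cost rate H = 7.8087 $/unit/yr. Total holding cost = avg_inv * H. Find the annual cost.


Cost = 1412.4603 * 7.8087 = 11029.4787

11029.4787 $/yr


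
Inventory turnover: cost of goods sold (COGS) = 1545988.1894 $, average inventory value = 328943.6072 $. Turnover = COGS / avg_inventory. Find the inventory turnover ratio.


Turnover = 1545988.1894 / 328943.6072 = 4.6999

4.6999


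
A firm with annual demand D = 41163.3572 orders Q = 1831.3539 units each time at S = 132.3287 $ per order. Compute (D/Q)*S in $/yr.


Number of orders = D/Q = 22.4770
Cost = 22.4770 * 132.3287 = 2974.3533

2974.3533 $/yr


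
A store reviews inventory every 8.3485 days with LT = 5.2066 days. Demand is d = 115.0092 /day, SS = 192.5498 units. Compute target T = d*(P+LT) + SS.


P + LT = 13.5551
d*(P+LT) = 115.0092 * 13.5551 = 1558.9612
T = 1558.9612 + 192.5498 = 1751.5110

1751.5110 units


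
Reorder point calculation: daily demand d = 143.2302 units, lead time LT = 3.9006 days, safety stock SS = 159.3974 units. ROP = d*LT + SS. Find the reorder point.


d*LT = 143.2302 * 3.9006 = 558.6837
ROP = 558.6837 + 159.3974 = 718.0811

718.0811 units


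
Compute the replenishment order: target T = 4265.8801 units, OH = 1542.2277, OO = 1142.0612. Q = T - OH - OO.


Inventory position = OH + OO = 1542.2277 + 1142.0612 = 2684.2889
Q = 4265.8801 - 2684.2889 = 1581.5912

1581.5912 units


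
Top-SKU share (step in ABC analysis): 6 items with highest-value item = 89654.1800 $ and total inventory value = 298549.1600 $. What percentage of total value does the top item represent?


Top item = 89654.1800
Total = 298549.1600
Percentage = 89654.1800 / 298549.1600 * 100 = 30.0300

30.0300%


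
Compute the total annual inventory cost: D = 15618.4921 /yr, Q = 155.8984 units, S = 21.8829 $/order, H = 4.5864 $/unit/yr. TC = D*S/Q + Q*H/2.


Ordering cost = D*S/Q = 2192.3118
Holding cost = Q*H/2 = 357.5062
TC = 2192.3118 + 357.5062 = 2549.8180

2549.8180 $/yr


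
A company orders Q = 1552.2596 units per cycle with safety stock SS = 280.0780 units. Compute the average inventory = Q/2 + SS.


Q/2 = 776.1298
Avg = 776.1298 + 280.0780 = 1056.2078

1056.2078 units


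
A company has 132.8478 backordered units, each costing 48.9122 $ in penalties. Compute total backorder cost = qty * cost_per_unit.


Total = 132.8478 * 48.9122 = 6497.8782

6497.8782 $


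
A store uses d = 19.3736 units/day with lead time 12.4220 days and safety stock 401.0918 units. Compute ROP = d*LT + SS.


d*LT = 19.3736 * 12.4220 = 240.6589
ROP = 240.6589 + 401.0918 = 641.7507

641.7507 units


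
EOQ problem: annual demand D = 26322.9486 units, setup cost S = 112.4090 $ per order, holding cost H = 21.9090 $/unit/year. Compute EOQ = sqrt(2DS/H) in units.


2*D*S = 2 * 26322.9486 * 112.4090 = 5917872.6584
2*D*S/H = 270111.4911
EOQ = sqrt(270111.4911) = 519.7225

519.7225 units


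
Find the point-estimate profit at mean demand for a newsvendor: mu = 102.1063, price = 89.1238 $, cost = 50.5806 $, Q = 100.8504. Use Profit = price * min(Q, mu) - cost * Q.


Sales at mu = min(100.8504, 102.1063) = 100.8504
Revenue = 89.1238 * 100.8504 = 8988.1709
Total cost = 50.5806 * 100.8504 = 5101.0737
Profit = 8988.1709 - 5101.0737 = 3887.0971

3887.0971 $


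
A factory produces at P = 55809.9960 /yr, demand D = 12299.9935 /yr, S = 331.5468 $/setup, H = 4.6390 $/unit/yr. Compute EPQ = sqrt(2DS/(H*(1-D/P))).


1 - D/P = 1 - 0.2204 = 0.7796
H*(1-D/P) = 3.6166
2DS = 8156046.9699
EPQ = sqrt(2255164.5124) = 1501.7205

1501.7205 units


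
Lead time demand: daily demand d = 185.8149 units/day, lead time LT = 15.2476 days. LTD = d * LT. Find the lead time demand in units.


LTD = 185.8149 * 15.2476 = 2833.2313

2833.2313 units


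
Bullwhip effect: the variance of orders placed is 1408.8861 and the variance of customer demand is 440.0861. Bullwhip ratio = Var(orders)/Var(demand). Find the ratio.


BW = 1408.8861 / 440.0861 = 3.2014

3.2014


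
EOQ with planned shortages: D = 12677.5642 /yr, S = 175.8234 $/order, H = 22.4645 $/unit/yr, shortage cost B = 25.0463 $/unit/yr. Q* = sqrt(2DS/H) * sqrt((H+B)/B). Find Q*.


sqrt(2DS/H) = 445.4745
sqrt((H+B)/B) = 1.3773
Q* = 445.4745 * 1.3773 = 613.5462

613.5462 units


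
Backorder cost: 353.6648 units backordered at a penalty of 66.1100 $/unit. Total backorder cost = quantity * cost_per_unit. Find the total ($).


Total = 353.6648 * 66.1100 = 23380.7799

23380.7799 $


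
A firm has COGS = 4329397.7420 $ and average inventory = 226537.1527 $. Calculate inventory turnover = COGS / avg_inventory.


Turnover = 4329397.7420 / 226537.1527 = 19.1112

19.1112


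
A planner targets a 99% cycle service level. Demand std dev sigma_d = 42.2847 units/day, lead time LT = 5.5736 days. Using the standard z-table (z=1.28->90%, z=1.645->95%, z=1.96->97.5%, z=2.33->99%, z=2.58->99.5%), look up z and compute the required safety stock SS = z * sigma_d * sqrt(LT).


From the table, SL = 99% corresponds to z = 2.33
sqrt(LT) = sqrt(5.5736) = 2.3608
SS = 2.33 * 42.2847 * 2.3608 = 232.5986

232.5986 units


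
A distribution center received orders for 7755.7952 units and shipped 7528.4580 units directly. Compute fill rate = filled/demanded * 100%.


FR = 7528.4580 / 7755.7952 * 100 = 97.0688

97.0688%


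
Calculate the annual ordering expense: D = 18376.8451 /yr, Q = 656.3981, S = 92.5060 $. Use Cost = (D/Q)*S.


Number of orders = D/Q = 27.9965
Cost = 27.9965 * 92.5060 = 2589.8436

2589.8436 $/yr


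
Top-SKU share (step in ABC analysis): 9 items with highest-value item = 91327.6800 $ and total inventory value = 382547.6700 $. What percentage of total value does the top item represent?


Top item = 91327.6800
Total = 382547.6700
Percentage = 91327.6800 / 382547.6700 * 100 = 23.8735

23.8735%


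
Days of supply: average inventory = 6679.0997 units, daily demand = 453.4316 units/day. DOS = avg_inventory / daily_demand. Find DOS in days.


DOS = 6679.0997 / 453.4316 = 14.7301

14.7301 days


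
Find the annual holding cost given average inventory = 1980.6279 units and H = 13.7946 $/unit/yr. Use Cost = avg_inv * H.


Cost = 1980.6279 * 13.7946 = 27321.9696

27321.9696 $/yr


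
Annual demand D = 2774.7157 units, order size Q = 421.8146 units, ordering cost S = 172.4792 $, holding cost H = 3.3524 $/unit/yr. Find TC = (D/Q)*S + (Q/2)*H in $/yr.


Ordering cost = D*S/Q = 1134.5761
Holding cost = Q*H/2 = 707.0456
TC = 1134.5761 + 707.0456 = 1841.6217

1841.6217 $/yr


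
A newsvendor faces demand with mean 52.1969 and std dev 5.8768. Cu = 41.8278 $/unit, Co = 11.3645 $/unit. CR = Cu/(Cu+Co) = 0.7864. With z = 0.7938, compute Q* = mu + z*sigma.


CR = Cu/(Cu+Co) = 41.8278/(41.8278+11.3645) = 0.7864
z = 0.7938
Q* = 52.1969 + 0.7938 * 5.8768 = 56.8619

56.8619 units


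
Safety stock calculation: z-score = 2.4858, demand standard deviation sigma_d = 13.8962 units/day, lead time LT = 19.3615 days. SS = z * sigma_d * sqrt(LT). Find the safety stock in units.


sqrt(LT) = sqrt(19.3615) = 4.4002
SS = 2.4858 * 13.8962 * 4.4002 = 151.9959

151.9959 units


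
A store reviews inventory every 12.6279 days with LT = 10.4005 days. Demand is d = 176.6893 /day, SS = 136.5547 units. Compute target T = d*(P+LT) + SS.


P + LT = 23.0284
d*(P+LT) = 176.6893 * 23.0284 = 4068.8719
T = 4068.8719 + 136.5547 = 4205.4266

4205.4266 units


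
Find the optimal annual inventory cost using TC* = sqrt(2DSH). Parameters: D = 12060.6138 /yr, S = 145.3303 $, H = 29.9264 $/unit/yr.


2*D*S*H = 104908349.1744
TC* = sqrt(104908349.1744) = 10242.4777

10242.4777 $/yr


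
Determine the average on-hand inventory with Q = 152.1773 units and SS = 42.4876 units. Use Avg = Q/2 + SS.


Q/2 = 76.0887
Avg = 76.0887 + 42.4876 = 118.5763

118.5763 units


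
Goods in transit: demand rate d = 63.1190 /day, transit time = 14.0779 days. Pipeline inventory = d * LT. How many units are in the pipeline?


Pipeline = 63.1190 * 14.0779 = 888.5830

888.5830 units


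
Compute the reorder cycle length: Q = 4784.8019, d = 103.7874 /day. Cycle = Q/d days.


Cycle = 4784.8019 / 103.7874 = 46.1020

46.1020 days


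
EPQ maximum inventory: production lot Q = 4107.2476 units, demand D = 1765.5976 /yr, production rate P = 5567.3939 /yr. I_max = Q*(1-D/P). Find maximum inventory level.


D/P = 0.3171
1 - D/P = 0.6829
I_max = 4107.2476 * 0.6829 = 2804.7088

2804.7088 units


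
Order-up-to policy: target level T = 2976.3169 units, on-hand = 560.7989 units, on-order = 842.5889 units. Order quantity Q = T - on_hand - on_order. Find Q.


Inventory position = OH + OO = 560.7989 + 842.5889 = 1403.3878
Q = 2976.3169 - 1403.3878 = 1572.9291

1572.9291 units


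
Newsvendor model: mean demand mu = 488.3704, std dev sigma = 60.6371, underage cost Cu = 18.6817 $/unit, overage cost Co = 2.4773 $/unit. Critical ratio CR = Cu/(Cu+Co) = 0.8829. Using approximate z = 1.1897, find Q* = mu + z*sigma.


CR = Cu/(Cu+Co) = 18.6817/(18.6817+2.4773) = 0.8829
z = 1.1897
Q* = 488.3704 + 1.1897 * 60.6371 = 560.5104

560.5104 units


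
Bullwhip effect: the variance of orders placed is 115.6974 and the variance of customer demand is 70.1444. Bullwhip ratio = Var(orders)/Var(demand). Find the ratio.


BW = 115.6974 / 70.1444 = 1.6494

1.6494


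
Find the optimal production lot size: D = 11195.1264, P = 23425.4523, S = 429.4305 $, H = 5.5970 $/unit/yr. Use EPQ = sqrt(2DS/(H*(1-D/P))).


1 - D/P = 1 - 0.4779 = 0.5221
H*(1-D/P) = 2.9222
2DS = 9615057.4550
EPQ = sqrt(3290383.6013) = 1813.9415

1813.9415 units


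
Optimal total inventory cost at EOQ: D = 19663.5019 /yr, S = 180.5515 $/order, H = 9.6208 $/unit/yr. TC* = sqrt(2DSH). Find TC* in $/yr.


2*D*S*H = 68312966.8855
TC* = sqrt(68312966.8855) = 8265.1659

8265.1659 $/yr


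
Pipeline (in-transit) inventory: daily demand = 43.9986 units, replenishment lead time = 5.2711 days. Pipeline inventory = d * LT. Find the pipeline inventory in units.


Pipeline = 43.9986 * 5.2711 = 231.9210

231.9210 units


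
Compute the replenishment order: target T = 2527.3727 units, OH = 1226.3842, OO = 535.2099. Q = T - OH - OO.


Inventory position = OH + OO = 1226.3842 + 535.2099 = 1761.5941
Q = 2527.3727 - 1761.5941 = 765.7786

765.7786 units


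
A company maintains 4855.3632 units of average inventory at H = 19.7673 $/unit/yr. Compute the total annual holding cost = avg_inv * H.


Cost = 4855.3632 * 19.7673 = 95977.4210

95977.4210 $/yr


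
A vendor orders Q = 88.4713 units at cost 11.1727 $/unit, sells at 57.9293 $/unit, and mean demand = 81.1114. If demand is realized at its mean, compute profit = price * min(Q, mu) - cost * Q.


Sales at mu = min(88.4713, 81.1114) = 81.1114
Revenue = 57.9293 * 81.1114 = 4698.7266
Total cost = 11.1727 * 88.4713 = 988.4633
Profit = 4698.7266 - 988.4633 = 3710.2633

3710.2633 $


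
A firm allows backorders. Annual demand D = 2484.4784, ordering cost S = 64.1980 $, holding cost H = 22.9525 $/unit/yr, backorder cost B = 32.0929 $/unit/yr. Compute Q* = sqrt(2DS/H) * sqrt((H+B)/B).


sqrt(2DS/H) = 117.8904
sqrt((H+B)/B) = 1.3097
Q* = 117.8904 * 1.3097 = 154.3954

154.3954 units


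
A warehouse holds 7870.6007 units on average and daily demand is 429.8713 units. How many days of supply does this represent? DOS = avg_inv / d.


DOS = 7870.6007 / 429.8713 = 18.3092

18.3092 days


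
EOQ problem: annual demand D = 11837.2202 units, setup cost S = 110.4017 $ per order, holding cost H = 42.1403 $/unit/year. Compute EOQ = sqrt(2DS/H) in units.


2*D*S = 2 * 11837.2202 * 110.4017 = 2613698.4667
2*D*S/H = 62023.7271
EOQ = sqrt(62023.7271) = 249.0456

249.0456 units


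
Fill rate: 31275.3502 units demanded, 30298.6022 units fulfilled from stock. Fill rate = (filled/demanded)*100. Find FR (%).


FR = 30298.6022 / 31275.3502 * 100 = 96.8769

96.8769%


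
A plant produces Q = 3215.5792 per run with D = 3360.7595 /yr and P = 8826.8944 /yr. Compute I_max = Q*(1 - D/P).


D/P = 0.3807
1 - D/P = 0.6193
I_max = 3215.5792 * 0.6193 = 1991.2768

1991.2768 units


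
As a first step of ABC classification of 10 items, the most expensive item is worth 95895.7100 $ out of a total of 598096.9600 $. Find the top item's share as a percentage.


Top item = 95895.7100
Total = 598096.9600
Percentage = 95895.7100 / 598096.9600 * 100 = 16.0335

16.0335%


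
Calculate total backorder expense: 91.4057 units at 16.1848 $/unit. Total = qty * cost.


Total = 91.4057 * 16.1848 = 1479.3830

1479.3830 $


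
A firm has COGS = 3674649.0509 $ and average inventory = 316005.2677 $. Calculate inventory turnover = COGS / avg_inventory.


Turnover = 3674649.0509 / 316005.2677 = 11.6284

11.6284


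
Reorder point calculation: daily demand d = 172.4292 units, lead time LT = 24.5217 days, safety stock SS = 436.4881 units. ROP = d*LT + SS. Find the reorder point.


d*LT = 172.4292 * 24.5217 = 4228.2571
ROP = 4228.2571 + 436.4881 = 4664.7452

4664.7452 units


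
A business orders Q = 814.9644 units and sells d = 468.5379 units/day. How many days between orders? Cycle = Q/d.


Cycle = 814.9644 / 468.5379 = 1.7394

1.7394 days


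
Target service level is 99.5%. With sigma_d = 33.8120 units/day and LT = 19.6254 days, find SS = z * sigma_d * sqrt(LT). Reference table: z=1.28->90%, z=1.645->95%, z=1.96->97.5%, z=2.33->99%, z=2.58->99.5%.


From the table, SL = 99.5% corresponds to z = 2.58
sqrt(LT) = sqrt(19.6254) = 4.4301
SS = 2.58 * 33.8120 * 4.4301 = 386.4558

386.4558 units


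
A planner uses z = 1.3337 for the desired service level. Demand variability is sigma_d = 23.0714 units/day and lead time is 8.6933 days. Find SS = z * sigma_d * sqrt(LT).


sqrt(LT) = sqrt(8.6933) = 2.9484
SS = 1.3337 * 23.0714 * 2.9484 = 90.7245

90.7245 units


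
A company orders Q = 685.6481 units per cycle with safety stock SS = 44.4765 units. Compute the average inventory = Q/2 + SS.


Q/2 = 342.8240
Avg = 342.8240 + 44.4765 = 387.3005

387.3005 units


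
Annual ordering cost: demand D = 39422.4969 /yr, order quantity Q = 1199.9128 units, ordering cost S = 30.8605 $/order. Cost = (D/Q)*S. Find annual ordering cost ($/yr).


Number of orders = D/Q = 32.8545
Cost = 32.8545 * 30.8605 = 1013.9053

1013.9053 $/yr


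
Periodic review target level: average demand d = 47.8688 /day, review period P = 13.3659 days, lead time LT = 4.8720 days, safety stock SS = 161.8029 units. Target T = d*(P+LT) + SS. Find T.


P + LT = 18.2379
d*(P+LT) = 47.8688 * 18.2379 = 873.0264
T = 873.0264 + 161.8029 = 1034.8293

1034.8293 units


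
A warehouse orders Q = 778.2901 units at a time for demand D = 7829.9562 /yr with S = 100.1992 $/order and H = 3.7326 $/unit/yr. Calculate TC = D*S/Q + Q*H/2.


Ordering cost = D*S/Q = 1008.0500
Holding cost = Q*H/2 = 1452.5228
TC = 1008.0500 + 1452.5228 = 2460.5728

2460.5728 $/yr


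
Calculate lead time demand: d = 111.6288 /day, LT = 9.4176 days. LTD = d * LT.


LTD = 111.6288 * 9.4176 = 1051.2754

1051.2754 units


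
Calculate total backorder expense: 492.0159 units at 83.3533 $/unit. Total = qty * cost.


Total = 492.0159 * 83.3533 = 41011.1489

41011.1489 $


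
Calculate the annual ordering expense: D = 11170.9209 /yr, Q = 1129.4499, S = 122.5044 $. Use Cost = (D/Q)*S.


Number of orders = D/Q = 9.8906
Cost = 9.8906 * 122.5044 = 1211.6403

1211.6403 $/yr


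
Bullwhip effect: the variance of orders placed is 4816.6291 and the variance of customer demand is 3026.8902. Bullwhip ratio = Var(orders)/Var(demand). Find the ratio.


BW = 4816.6291 / 3026.8902 = 1.5913

1.5913


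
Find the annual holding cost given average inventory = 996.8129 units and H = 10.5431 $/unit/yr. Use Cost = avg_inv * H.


Cost = 996.8129 * 10.5431 = 10509.4981

10509.4981 $/yr


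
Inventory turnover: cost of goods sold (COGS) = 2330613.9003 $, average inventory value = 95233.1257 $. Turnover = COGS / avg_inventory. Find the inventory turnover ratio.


Turnover = 2330613.9003 / 95233.1257 = 24.4727

24.4727


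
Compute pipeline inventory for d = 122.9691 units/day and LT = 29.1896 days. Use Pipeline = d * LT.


Pipeline = 122.9691 * 29.1896 = 3589.4188

3589.4188 units


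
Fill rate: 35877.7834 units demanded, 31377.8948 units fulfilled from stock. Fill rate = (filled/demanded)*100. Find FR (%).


FR = 31377.8948 / 35877.7834 * 100 = 87.4577

87.4577%


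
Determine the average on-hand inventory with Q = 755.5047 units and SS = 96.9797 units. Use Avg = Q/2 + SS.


Q/2 = 377.7523
Avg = 377.7523 + 96.9797 = 474.7320

474.7320 units


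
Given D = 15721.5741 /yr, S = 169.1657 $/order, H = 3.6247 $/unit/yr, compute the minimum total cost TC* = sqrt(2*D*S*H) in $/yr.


2*D*S*H = 19280149.6554
TC* = sqrt(19280149.6554) = 4390.9167

4390.9167 $/yr


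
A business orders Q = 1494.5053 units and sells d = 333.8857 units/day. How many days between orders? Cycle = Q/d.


Cycle = 1494.5053 / 333.8857 = 4.4761

4.4761 days


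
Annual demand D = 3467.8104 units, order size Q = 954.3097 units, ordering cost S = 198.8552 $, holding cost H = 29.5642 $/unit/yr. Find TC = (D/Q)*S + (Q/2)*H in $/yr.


Ordering cost = D*S/Q = 722.6083
Holding cost = Q*H/2 = 14106.7014
TC = 722.6083 + 14106.7014 = 14829.3097

14829.3097 $/yr


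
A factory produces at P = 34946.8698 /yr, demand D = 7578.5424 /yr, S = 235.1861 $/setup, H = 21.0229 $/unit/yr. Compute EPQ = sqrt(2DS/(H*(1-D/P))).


1 - D/P = 1 - 0.2169 = 0.7831
H*(1-D/P) = 16.4639
2DS = 3564735.6615
EPQ = sqrt(216518.3614) = 465.3153

465.3153 units


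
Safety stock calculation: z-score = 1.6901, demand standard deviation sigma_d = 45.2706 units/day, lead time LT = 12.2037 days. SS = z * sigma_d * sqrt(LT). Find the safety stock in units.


sqrt(LT) = sqrt(12.2037) = 3.4934
SS = 1.6901 * 45.2706 * 3.4934 = 267.2849

267.2849 units


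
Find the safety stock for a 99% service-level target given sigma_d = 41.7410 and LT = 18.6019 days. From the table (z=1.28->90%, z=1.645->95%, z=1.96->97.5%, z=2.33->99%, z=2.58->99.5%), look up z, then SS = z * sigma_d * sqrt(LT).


From the table, SL = 99% corresponds to z = 2.33
sqrt(LT) = sqrt(18.6019) = 4.3130
SS = 2.33 * 41.7410 * 4.3130 = 419.4666

419.4666 units


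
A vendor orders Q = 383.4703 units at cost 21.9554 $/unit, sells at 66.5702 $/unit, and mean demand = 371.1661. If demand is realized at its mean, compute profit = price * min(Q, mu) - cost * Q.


Sales at mu = min(383.4703, 371.1661) = 371.1661
Revenue = 66.5702 * 371.1661 = 24708.6015
Total cost = 21.9554 * 383.4703 = 8419.2438
Profit = 24708.6015 - 8419.2438 = 16289.3577

16289.3577 $


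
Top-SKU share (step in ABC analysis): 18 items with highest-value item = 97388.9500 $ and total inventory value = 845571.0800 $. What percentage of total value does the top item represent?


Top item = 97388.9500
Total = 845571.0800
Percentage = 97388.9500 / 845571.0800 * 100 = 11.5175

11.5175%


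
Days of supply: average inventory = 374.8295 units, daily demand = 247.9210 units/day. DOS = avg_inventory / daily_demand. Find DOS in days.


DOS = 374.8295 / 247.9210 = 1.5119

1.5119 days


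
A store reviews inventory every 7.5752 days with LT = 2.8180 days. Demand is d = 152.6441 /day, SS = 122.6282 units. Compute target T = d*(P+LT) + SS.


P + LT = 10.3932
d*(P+LT) = 152.6441 * 10.3932 = 1586.4607
T = 1586.4607 + 122.6282 = 1709.0889

1709.0889 units


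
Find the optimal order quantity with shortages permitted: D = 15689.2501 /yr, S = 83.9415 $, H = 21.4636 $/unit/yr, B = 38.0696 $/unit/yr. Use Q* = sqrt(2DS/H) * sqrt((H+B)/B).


sqrt(2DS/H) = 350.3105
sqrt((H+B)/B) = 1.2505
Q* = 350.3105 * 1.2505 = 438.0701

438.0701 units


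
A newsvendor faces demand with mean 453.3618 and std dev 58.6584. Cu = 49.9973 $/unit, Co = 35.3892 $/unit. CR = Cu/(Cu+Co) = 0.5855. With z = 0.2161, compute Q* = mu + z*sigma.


CR = Cu/(Cu+Co) = 49.9973/(49.9973+35.3892) = 0.5855
z = 0.2161
Q* = 453.3618 + 0.2161 * 58.6584 = 466.0379

466.0379 units


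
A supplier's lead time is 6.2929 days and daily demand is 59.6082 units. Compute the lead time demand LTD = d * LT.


LTD = 59.6082 * 6.2929 = 375.1084

375.1084 units


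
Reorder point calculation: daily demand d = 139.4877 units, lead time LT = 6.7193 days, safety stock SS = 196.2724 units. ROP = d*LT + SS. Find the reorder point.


d*LT = 139.4877 * 6.7193 = 937.2597
ROP = 937.2597 + 196.2724 = 1133.5321

1133.5321 units


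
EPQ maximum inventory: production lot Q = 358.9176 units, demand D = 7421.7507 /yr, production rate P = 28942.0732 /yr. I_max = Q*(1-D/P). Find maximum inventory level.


D/P = 0.2564
1 - D/P = 0.7436
I_max = 358.9176 * 0.7436 = 266.8787

266.8787 units


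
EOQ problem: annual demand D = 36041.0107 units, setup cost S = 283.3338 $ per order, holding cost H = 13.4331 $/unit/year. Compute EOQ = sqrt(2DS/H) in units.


2*D*S = 2 * 36041.0107 * 283.3338 = 20423273.0349
2*D*S/H = 1520369.3142
EOQ = sqrt(1520369.3142) = 1233.0326

1233.0326 units


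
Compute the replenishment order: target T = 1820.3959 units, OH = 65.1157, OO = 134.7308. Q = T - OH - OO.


Inventory position = OH + OO = 65.1157 + 134.7308 = 199.8465
Q = 1820.3959 - 199.8465 = 1620.5494

1620.5494 units


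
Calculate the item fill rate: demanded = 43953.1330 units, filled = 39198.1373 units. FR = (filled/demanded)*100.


FR = 39198.1373 / 43953.1330 * 100 = 89.1817

89.1817%


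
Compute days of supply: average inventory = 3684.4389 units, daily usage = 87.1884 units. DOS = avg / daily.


DOS = 3684.4389 / 87.1884 = 42.2584

42.2584 days


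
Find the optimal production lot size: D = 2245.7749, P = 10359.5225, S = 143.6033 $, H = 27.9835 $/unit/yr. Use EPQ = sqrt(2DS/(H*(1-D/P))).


1 - D/P = 1 - 0.2168 = 0.7832
H*(1-D/P) = 21.9171
2DS = 645001.3734
EPQ = sqrt(29429.0912) = 171.5491

171.5491 units


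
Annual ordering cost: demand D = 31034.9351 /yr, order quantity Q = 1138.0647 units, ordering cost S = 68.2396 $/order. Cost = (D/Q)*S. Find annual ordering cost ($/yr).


Number of orders = D/Q = 27.2699
Cost = 27.2699 * 68.2396 = 1860.8885

1860.8885 $/yr


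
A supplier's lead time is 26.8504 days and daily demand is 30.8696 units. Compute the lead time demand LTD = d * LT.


LTD = 30.8696 * 26.8504 = 828.8611

828.8611 units


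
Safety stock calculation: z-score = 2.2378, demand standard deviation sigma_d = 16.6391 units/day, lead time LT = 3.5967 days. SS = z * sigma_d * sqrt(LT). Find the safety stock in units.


sqrt(LT) = sqrt(3.5967) = 1.8965
SS = 2.2378 * 16.6391 * 1.8965 = 70.6160

70.6160 units


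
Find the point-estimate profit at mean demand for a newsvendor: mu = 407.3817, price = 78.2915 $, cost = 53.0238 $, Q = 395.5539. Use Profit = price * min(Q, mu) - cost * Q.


Sales at mu = min(395.5539, 407.3817) = 395.5539
Revenue = 78.2915 * 395.5539 = 30968.5082
Total cost = 53.0238 * 395.5539 = 20973.7709
Profit = 30968.5082 - 20973.7709 = 9994.7373

9994.7373 $


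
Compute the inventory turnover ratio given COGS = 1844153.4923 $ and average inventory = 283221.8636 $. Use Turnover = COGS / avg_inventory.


Turnover = 1844153.4923 / 283221.8636 = 6.5113

6.5113


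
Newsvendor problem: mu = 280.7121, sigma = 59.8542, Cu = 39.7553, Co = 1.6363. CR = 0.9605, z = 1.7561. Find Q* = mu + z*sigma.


CR = Cu/(Cu+Co) = 39.7553/(39.7553+1.6363) = 0.9605
z = 1.7561
Q* = 280.7121 + 1.7561 * 59.8542 = 385.8221

385.8221 units


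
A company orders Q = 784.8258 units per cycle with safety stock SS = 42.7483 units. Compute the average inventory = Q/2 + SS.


Q/2 = 392.4129
Avg = 392.4129 + 42.7483 = 435.1612

435.1612 units


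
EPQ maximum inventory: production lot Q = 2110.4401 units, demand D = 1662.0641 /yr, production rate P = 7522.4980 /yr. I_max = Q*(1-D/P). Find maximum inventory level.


D/P = 0.2209
1 - D/P = 0.7791
I_max = 2110.4401 * 0.7791 = 1644.1473

1644.1473 units


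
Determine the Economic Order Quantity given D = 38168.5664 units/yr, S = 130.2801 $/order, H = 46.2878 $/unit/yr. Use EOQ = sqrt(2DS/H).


2*D*S = 2 * 38168.5664 * 130.2801 = 9945209.2949
2*D*S/H = 214855.9511
EOQ = sqrt(214855.9511) = 463.5256

463.5256 units


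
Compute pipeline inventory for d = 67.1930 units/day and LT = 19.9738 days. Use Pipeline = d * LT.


Pipeline = 67.1930 * 19.9738 = 1342.0995

1342.0995 units


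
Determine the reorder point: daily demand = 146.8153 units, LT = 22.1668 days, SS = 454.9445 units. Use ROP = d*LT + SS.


d*LT = 146.8153 * 22.1668 = 3254.4254
ROP = 3254.4254 + 454.9445 = 3709.3699

3709.3699 units


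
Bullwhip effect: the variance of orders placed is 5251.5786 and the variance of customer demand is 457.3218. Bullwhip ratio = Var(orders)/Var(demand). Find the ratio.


BW = 5251.5786 / 457.3218 = 11.4833

11.4833


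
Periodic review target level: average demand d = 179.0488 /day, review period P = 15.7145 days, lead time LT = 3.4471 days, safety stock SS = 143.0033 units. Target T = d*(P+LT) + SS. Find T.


P + LT = 19.1616
d*(P+LT) = 179.0488 * 19.1616 = 3430.8615
T = 3430.8615 + 143.0033 = 3573.8648

3573.8648 units


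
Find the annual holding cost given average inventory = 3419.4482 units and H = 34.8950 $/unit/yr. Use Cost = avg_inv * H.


Cost = 3419.4482 * 34.8950 = 119321.6449

119321.6449 $/yr


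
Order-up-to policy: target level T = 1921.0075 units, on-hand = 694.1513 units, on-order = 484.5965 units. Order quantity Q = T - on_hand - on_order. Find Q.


Inventory position = OH + OO = 694.1513 + 484.5965 = 1178.7478
Q = 1921.0075 - 1178.7478 = 742.2597

742.2597 units


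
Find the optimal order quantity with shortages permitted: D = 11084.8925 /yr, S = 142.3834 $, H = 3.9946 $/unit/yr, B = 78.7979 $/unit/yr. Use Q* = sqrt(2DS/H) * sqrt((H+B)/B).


sqrt(2DS/H) = 888.9427
sqrt((H+B)/B) = 1.0250
Q* = 888.9427 * 1.0250 = 911.1963

911.1963 units


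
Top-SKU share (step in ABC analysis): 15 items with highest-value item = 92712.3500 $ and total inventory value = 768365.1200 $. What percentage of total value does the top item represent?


Top item = 92712.3500
Total = 768365.1200
Percentage = 92712.3500 / 768365.1200 * 100 = 12.0662

12.0662%


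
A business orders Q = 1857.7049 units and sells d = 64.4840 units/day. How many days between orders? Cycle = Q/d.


Cycle = 1857.7049 / 64.4840 = 28.8088

28.8088 days


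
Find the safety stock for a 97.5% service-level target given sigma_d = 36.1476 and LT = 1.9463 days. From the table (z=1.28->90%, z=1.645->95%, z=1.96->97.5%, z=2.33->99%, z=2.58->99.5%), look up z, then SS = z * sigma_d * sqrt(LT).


From the table, SL = 97.5% corresponds to z = 1.96
sqrt(LT) = sqrt(1.9463) = 1.3951
SS = 1.96 * 36.1476 * 1.3951 = 98.8418

98.8418 units


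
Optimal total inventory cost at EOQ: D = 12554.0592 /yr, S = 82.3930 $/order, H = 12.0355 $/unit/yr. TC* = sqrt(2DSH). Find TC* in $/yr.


2*D*S*H = 24898238.4206
TC* = sqrt(24898238.4206) = 4989.8135

4989.8135 $/yr


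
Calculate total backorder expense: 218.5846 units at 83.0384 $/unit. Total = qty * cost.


Total = 218.5846 * 83.0384 = 18150.9154

18150.9154 $


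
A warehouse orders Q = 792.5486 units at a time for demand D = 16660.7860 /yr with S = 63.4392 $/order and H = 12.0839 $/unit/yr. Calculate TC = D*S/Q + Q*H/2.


Ordering cost = D*S/Q = 1333.6052
Holding cost = Q*H/2 = 4788.5390
TC = 1333.6052 + 4788.5390 = 6122.1442

6122.1442 $/yr


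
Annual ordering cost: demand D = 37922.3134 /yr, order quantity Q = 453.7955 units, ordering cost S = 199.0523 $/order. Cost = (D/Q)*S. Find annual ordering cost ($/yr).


Number of orders = D/Q = 83.5670
Cost = 83.5670 * 199.0523 = 16634.1969

16634.1969 $/yr


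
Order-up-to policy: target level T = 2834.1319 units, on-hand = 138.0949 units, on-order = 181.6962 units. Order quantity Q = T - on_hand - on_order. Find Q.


Inventory position = OH + OO = 138.0949 + 181.6962 = 319.7911
Q = 2834.1319 - 319.7911 = 2514.3408

2514.3408 units


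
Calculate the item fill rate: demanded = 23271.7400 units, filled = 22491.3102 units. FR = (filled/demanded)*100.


FR = 22491.3102 / 23271.7400 * 100 = 96.6464

96.6464%


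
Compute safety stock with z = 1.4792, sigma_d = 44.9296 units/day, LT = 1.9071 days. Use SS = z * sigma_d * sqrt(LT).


sqrt(LT) = sqrt(1.9071) = 1.3810
SS = 1.4792 * 44.9296 * 1.3810 = 91.7796

91.7796 units


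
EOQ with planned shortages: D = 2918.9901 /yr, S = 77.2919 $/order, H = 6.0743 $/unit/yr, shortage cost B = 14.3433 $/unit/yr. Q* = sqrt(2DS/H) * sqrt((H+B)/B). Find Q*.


sqrt(2DS/H) = 272.5525
sqrt((H+B)/B) = 1.1931
Q* = 272.5525 * 1.1931 = 325.1831

325.1831 units


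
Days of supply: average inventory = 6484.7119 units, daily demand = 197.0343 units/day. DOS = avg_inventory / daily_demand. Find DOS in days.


DOS = 6484.7119 / 197.0343 = 32.9116

32.9116 days


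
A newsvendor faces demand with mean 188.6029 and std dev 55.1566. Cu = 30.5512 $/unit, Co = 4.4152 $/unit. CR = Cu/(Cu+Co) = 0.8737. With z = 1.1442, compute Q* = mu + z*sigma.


CR = Cu/(Cu+Co) = 30.5512/(30.5512+4.4152) = 0.8737
z = 1.1442
Q* = 188.6029 + 1.1442 * 55.1566 = 251.7131

251.7131 units


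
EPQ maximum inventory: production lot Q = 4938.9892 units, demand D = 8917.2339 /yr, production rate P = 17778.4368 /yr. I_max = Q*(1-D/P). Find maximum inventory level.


D/P = 0.5016
1 - D/P = 0.4984
I_max = 4938.9892 * 0.4984 = 2461.7117

2461.7117 units


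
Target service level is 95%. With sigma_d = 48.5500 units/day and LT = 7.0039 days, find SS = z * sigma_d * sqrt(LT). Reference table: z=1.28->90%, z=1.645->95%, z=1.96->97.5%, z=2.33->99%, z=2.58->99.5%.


From the table, SL = 95% corresponds to z = 1.645
sqrt(LT) = sqrt(7.0039) = 2.6465
SS = 1.645 * 48.5500 * 2.6465 = 211.3611

211.3611 units
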